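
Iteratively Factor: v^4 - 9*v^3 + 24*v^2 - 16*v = (v - 1)*(v^3 - 8*v^2 + 16*v) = (v - 4)*(v - 1)*(v^2 - 4*v) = (v - 4)^2*(v - 1)*(v)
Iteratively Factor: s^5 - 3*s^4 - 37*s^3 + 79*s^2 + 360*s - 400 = (s - 5)*(s^4 + 2*s^3 - 27*s^2 - 56*s + 80) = (s - 5)*(s + 4)*(s^3 - 2*s^2 - 19*s + 20) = (s - 5)^2*(s + 4)*(s^2 + 3*s - 4) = (s - 5)^2*(s - 1)*(s + 4)*(s + 4)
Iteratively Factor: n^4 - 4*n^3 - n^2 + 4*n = (n)*(n^3 - 4*n^2 - n + 4) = n*(n + 1)*(n^2 - 5*n + 4) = n*(n - 1)*(n + 1)*(n - 4)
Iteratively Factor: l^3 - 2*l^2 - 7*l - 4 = (l + 1)*(l^2 - 3*l - 4) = (l + 1)^2*(l - 4)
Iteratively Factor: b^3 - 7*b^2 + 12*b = (b - 4)*(b^2 - 3*b) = b*(b - 4)*(b - 3)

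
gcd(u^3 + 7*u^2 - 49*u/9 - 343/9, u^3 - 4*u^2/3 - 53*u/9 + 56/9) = u + 7/3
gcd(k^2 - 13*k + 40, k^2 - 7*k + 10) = k - 5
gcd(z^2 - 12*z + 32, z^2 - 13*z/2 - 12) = z - 8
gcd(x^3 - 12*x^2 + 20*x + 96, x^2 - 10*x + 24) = x - 6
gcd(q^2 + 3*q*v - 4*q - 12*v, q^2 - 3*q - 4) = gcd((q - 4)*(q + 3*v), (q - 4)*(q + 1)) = q - 4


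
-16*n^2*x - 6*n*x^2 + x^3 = x*(-8*n + x)*(2*n + x)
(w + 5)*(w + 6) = w^2 + 11*w + 30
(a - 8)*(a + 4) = a^2 - 4*a - 32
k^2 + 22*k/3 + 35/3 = (k + 7/3)*(k + 5)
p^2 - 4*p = p*(p - 4)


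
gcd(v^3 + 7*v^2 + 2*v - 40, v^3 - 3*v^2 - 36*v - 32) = v + 4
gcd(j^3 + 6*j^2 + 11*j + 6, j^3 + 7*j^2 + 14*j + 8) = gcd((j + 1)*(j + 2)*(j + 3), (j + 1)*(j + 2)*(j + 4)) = j^2 + 3*j + 2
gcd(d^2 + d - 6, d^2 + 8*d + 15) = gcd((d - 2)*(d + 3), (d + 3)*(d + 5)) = d + 3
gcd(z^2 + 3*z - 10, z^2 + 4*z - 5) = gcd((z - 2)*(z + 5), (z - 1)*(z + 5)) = z + 5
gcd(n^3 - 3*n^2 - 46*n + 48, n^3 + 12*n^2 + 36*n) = n + 6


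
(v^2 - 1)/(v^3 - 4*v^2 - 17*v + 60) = (v^2 - 1)/(v^3 - 4*v^2 - 17*v + 60)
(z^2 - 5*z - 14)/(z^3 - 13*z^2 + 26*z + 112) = 1/(z - 8)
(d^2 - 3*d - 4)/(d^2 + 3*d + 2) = (d - 4)/(d + 2)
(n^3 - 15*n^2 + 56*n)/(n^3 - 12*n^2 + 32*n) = (n - 7)/(n - 4)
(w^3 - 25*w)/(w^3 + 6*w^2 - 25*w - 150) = w/(w + 6)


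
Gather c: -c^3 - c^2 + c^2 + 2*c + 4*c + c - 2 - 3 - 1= -c^3 + 7*c - 6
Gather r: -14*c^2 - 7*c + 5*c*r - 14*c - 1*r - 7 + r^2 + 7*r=-14*c^2 - 21*c + r^2 + r*(5*c + 6) - 7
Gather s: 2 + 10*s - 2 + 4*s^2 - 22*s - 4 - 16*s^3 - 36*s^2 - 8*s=-16*s^3 - 32*s^2 - 20*s - 4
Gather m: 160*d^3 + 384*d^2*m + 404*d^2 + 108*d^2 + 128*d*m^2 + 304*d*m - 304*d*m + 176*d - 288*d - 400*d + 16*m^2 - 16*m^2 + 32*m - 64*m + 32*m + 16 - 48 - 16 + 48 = 160*d^3 + 384*d^2*m + 512*d^2 + 128*d*m^2 - 512*d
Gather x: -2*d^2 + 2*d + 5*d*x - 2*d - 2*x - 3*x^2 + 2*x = -2*d^2 + 5*d*x - 3*x^2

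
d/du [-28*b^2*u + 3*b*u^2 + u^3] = -28*b^2 + 6*b*u + 3*u^2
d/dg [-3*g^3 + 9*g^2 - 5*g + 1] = -9*g^2 + 18*g - 5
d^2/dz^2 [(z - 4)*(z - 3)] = 2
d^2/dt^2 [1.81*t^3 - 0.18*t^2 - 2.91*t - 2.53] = 10.86*t - 0.36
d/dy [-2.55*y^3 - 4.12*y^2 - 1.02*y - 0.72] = -7.65*y^2 - 8.24*y - 1.02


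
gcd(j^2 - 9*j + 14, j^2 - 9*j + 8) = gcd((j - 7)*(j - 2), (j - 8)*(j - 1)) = 1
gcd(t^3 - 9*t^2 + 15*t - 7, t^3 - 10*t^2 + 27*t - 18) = t - 1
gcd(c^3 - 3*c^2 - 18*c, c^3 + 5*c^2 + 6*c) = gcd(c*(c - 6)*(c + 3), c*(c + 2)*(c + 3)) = c^2 + 3*c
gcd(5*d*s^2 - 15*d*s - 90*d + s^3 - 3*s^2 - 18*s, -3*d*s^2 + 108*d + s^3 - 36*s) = s - 6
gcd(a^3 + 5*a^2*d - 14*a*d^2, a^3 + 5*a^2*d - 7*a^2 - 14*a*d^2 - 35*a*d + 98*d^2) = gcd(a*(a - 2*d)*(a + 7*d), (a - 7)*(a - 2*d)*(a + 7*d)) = a^2 + 5*a*d - 14*d^2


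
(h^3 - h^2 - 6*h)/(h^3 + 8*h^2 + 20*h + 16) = h*(h - 3)/(h^2 + 6*h + 8)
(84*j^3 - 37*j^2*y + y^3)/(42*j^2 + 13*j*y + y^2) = (12*j^2 - 7*j*y + y^2)/(6*j + y)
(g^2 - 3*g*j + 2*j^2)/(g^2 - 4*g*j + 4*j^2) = (g - j)/(g - 2*j)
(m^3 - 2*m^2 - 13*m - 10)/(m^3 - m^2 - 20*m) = (m^2 + 3*m + 2)/(m*(m + 4))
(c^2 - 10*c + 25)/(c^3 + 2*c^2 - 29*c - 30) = (c - 5)/(c^2 + 7*c + 6)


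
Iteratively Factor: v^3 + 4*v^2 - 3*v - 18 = (v - 2)*(v^2 + 6*v + 9) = (v - 2)*(v + 3)*(v + 3)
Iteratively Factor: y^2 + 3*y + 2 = (y + 2)*(y + 1)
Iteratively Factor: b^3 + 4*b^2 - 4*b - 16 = (b + 4)*(b^2 - 4) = (b + 2)*(b + 4)*(b - 2)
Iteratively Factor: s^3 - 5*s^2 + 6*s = (s)*(s^2 - 5*s + 6) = s*(s - 3)*(s - 2)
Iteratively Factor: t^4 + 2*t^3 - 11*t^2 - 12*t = (t + 1)*(t^3 + t^2 - 12*t) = t*(t + 1)*(t^2 + t - 12) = t*(t + 1)*(t + 4)*(t - 3)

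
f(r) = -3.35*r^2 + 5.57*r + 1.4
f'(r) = 5.57 - 6.7*r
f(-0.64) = -3.54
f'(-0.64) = 9.86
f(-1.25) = -10.80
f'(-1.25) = 13.94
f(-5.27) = -120.99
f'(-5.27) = 40.88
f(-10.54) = -429.46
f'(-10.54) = 76.19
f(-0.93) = -6.68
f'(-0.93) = 11.80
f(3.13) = -13.99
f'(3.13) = -15.40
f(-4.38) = -87.26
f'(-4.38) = 34.92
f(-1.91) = -21.46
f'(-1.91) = 18.37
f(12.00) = -414.16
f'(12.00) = -74.83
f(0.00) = 1.40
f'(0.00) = 5.57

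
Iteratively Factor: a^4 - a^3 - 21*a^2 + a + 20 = (a + 1)*(a^3 - 2*a^2 - 19*a + 20) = (a + 1)*(a + 4)*(a^2 - 6*a + 5) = (a - 1)*(a + 1)*(a + 4)*(a - 5)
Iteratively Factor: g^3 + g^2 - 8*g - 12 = (g - 3)*(g^2 + 4*g + 4) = (g - 3)*(g + 2)*(g + 2)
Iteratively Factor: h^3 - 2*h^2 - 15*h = (h + 3)*(h^2 - 5*h) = h*(h + 3)*(h - 5)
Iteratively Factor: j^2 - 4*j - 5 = (j + 1)*(j - 5)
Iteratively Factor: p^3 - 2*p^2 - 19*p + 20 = (p - 1)*(p^2 - p - 20) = (p - 1)*(p + 4)*(p - 5)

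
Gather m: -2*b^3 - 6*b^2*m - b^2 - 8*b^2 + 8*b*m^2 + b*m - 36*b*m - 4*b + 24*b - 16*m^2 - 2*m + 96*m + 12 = -2*b^3 - 9*b^2 + 20*b + m^2*(8*b - 16) + m*(-6*b^2 - 35*b + 94) + 12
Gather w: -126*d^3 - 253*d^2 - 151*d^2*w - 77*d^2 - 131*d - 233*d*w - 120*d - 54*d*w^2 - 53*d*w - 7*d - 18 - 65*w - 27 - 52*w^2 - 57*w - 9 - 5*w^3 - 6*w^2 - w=-126*d^3 - 330*d^2 - 258*d - 5*w^3 + w^2*(-54*d - 58) + w*(-151*d^2 - 286*d - 123) - 54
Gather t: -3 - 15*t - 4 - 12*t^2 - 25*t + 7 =-12*t^2 - 40*t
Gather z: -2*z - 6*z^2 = -6*z^2 - 2*z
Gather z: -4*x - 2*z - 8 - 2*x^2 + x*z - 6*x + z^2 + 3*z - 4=-2*x^2 - 10*x + z^2 + z*(x + 1) - 12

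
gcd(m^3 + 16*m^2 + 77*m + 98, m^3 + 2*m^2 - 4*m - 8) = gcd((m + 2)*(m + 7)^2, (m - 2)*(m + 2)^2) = m + 2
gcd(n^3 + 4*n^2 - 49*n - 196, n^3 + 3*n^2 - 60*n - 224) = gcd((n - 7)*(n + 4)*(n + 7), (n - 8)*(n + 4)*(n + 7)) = n^2 + 11*n + 28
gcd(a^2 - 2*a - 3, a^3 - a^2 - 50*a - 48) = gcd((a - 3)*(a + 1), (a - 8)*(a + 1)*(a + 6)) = a + 1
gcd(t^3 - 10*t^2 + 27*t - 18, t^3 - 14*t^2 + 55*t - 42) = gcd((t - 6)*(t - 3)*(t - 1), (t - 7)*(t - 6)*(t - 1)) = t^2 - 7*t + 6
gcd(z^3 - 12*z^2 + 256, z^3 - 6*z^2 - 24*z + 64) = z^2 - 4*z - 32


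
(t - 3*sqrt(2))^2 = t^2 - 6*sqrt(2)*t + 18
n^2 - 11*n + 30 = (n - 6)*(n - 5)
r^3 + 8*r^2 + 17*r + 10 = (r + 1)*(r + 2)*(r + 5)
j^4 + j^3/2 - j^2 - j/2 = j*(j - 1)*(j + 1/2)*(j + 1)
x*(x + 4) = x^2 + 4*x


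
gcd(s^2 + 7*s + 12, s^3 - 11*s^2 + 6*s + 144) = s + 3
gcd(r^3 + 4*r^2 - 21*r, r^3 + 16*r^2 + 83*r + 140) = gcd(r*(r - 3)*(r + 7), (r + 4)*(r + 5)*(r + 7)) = r + 7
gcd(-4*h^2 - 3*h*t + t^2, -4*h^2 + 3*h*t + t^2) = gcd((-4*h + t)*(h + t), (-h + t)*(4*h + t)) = 1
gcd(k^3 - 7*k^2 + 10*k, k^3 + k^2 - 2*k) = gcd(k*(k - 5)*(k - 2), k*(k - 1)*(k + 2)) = k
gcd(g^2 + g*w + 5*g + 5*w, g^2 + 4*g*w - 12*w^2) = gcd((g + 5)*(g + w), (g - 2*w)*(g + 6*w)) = 1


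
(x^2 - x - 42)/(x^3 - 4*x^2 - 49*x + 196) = (x + 6)/(x^2 + 3*x - 28)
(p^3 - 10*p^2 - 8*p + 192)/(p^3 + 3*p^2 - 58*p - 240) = (p^2 - 2*p - 24)/(p^2 + 11*p + 30)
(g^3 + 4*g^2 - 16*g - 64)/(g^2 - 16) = g + 4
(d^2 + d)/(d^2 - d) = (d + 1)/(d - 1)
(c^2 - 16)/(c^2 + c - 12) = (c - 4)/(c - 3)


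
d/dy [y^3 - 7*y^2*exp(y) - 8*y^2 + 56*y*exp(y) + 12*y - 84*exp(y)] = -7*y^2*exp(y) + 3*y^2 + 42*y*exp(y) - 16*y - 28*exp(y) + 12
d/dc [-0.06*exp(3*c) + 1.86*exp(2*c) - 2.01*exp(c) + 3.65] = (-0.18*exp(2*c) + 3.72*exp(c) - 2.01)*exp(c)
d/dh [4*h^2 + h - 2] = 8*h + 1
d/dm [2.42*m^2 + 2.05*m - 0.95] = 4.84*m + 2.05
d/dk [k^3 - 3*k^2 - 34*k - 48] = 3*k^2 - 6*k - 34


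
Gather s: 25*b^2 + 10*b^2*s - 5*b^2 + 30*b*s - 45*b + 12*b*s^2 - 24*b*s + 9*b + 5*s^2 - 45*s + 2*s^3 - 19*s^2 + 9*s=20*b^2 - 36*b + 2*s^3 + s^2*(12*b - 14) + s*(10*b^2 + 6*b - 36)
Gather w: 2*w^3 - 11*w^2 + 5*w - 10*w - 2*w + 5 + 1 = 2*w^3 - 11*w^2 - 7*w + 6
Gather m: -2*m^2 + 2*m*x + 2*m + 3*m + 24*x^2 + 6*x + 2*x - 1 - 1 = -2*m^2 + m*(2*x + 5) + 24*x^2 + 8*x - 2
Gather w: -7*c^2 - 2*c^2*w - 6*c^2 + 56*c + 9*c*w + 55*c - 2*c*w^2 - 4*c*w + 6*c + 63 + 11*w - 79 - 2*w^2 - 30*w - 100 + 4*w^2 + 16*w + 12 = -13*c^2 + 117*c + w^2*(2 - 2*c) + w*(-2*c^2 + 5*c - 3) - 104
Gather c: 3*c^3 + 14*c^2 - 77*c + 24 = 3*c^3 + 14*c^2 - 77*c + 24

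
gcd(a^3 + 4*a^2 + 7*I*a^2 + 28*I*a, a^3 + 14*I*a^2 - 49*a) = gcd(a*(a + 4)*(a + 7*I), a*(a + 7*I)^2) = a^2 + 7*I*a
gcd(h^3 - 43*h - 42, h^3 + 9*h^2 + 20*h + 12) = h^2 + 7*h + 6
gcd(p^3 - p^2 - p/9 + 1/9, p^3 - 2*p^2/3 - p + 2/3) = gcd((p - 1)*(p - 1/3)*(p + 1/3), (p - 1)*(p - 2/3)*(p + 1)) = p - 1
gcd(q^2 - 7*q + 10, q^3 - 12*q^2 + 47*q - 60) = q - 5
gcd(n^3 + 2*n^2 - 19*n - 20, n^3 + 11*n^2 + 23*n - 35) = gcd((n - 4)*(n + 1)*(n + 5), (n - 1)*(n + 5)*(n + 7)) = n + 5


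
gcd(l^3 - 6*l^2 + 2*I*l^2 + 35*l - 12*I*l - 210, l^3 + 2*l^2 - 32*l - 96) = l - 6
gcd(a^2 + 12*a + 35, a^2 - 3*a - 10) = 1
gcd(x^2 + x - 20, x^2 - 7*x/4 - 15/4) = 1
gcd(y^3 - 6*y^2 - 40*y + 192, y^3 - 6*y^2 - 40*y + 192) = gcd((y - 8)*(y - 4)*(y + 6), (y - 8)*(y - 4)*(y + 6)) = y^3 - 6*y^2 - 40*y + 192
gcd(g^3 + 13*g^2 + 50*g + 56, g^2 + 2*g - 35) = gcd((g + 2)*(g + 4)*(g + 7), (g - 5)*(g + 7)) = g + 7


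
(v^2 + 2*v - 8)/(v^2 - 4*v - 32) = (v - 2)/(v - 8)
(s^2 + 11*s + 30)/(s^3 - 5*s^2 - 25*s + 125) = (s + 6)/(s^2 - 10*s + 25)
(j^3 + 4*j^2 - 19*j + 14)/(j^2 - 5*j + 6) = (j^2 + 6*j - 7)/(j - 3)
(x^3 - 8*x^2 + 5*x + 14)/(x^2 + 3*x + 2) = (x^2 - 9*x + 14)/(x + 2)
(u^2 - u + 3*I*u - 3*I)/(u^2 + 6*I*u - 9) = (u - 1)/(u + 3*I)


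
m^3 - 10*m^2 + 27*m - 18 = (m - 6)*(m - 3)*(m - 1)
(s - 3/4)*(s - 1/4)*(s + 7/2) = s^3 + 5*s^2/2 - 53*s/16 + 21/32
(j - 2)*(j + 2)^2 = j^3 + 2*j^2 - 4*j - 8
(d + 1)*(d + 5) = d^2 + 6*d + 5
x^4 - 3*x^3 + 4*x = x*(x - 2)^2*(x + 1)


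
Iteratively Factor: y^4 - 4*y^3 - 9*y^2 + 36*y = (y + 3)*(y^3 - 7*y^2 + 12*y) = (y - 3)*(y + 3)*(y^2 - 4*y) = y*(y - 3)*(y + 3)*(y - 4)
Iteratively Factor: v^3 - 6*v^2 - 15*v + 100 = (v - 5)*(v^2 - v - 20) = (v - 5)^2*(v + 4)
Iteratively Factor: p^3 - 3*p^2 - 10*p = (p + 2)*(p^2 - 5*p) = p*(p + 2)*(p - 5)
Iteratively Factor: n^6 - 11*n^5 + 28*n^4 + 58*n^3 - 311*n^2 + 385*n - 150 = (n - 2)*(n^5 - 9*n^4 + 10*n^3 + 78*n^2 - 155*n + 75) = (n - 2)*(n - 1)*(n^4 - 8*n^3 + 2*n^2 + 80*n - 75) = (n - 2)*(n - 1)^2*(n^3 - 7*n^2 - 5*n + 75) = (n - 5)*(n - 2)*(n - 1)^2*(n^2 - 2*n - 15) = (n - 5)^2*(n - 2)*(n - 1)^2*(n + 3)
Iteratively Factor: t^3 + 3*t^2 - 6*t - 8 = (t + 4)*(t^2 - t - 2) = (t - 2)*(t + 4)*(t + 1)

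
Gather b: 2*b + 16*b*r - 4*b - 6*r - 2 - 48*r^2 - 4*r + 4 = b*(16*r - 2) - 48*r^2 - 10*r + 2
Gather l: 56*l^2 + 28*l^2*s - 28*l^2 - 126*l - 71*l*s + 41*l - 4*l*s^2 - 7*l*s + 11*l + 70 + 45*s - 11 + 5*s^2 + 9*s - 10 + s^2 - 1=l^2*(28*s + 28) + l*(-4*s^2 - 78*s - 74) + 6*s^2 + 54*s + 48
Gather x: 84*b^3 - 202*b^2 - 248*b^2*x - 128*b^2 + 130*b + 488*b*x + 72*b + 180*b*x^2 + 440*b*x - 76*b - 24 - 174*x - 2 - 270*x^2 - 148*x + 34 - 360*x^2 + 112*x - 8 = 84*b^3 - 330*b^2 + 126*b + x^2*(180*b - 630) + x*(-248*b^2 + 928*b - 210)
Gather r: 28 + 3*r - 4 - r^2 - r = -r^2 + 2*r + 24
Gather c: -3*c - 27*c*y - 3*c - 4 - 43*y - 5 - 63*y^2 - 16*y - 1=c*(-27*y - 6) - 63*y^2 - 59*y - 10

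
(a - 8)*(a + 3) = a^2 - 5*a - 24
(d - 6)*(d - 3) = d^2 - 9*d + 18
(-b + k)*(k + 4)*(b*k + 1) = -b^2*k^2 - 4*b^2*k + b*k^3 + 4*b*k^2 - b*k - 4*b + k^2 + 4*k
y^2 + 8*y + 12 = (y + 2)*(y + 6)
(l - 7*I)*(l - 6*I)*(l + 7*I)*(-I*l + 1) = -I*l^4 - 5*l^3 - 55*I*l^2 - 245*l - 294*I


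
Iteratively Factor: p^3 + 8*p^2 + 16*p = (p + 4)*(p^2 + 4*p) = (p + 4)^2*(p)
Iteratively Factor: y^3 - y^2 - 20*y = (y + 4)*(y^2 - 5*y) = y*(y + 4)*(y - 5)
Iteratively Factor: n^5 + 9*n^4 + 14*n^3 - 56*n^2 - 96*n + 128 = (n + 4)*(n^4 + 5*n^3 - 6*n^2 - 32*n + 32) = (n - 1)*(n + 4)*(n^3 + 6*n^2 - 32) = (n - 1)*(n + 4)^2*(n^2 + 2*n - 8) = (n - 1)*(n + 4)^3*(n - 2)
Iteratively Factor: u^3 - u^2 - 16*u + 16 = (u - 4)*(u^2 + 3*u - 4) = (u - 4)*(u - 1)*(u + 4)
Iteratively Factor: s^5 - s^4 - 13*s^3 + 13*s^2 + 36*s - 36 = (s - 1)*(s^4 - 13*s^2 + 36) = (s - 2)*(s - 1)*(s^3 + 2*s^2 - 9*s - 18) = (s - 2)*(s - 1)*(s + 3)*(s^2 - s - 6) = (s - 2)*(s - 1)*(s + 2)*(s + 3)*(s - 3)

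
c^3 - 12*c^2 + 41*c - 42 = (c - 7)*(c - 3)*(c - 2)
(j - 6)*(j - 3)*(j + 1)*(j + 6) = j^4 - 2*j^3 - 39*j^2 + 72*j + 108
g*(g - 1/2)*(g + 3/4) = g^3 + g^2/4 - 3*g/8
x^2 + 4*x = x*(x + 4)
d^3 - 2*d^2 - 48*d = d*(d - 8)*(d + 6)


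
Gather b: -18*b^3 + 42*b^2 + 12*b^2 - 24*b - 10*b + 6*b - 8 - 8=-18*b^3 + 54*b^2 - 28*b - 16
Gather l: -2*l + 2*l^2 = 2*l^2 - 2*l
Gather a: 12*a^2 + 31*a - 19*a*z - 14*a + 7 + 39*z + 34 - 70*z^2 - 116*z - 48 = 12*a^2 + a*(17 - 19*z) - 70*z^2 - 77*z - 7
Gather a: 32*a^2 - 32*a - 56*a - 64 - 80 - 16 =32*a^2 - 88*a - 160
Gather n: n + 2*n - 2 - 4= 3*n - 6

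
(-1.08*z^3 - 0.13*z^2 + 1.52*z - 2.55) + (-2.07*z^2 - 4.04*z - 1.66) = -1.08*z^3 - 2.2*z^2 - 2.52*z - 4.21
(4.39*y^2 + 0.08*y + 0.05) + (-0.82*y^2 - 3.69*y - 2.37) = 3.57*y^2 - 3.61*y - 2.32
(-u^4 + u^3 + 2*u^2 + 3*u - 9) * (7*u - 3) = -7*u^5 + 10*u^4 + 11*u^3 + 15*u^2 - 72*u + 27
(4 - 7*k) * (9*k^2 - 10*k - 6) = -63*k^3 + 106*k^2 + 2*k - 24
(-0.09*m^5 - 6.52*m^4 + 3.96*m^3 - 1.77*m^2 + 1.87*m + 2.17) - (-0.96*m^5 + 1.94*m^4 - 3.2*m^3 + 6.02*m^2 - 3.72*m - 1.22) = 0.87*m^5 - 8.46*m^4 + 7.16*m^3 - 7.79*m^2 + 5.59*m + 3.39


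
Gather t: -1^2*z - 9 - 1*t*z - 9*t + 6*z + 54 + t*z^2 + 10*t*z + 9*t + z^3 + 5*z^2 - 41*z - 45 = t*(z^2 + 9*z) + z^3 + 5*z^2 - 36*z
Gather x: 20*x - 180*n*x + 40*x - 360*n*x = x*(60 - 540*n)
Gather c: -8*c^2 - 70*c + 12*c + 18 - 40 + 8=-8*c^2 - 58*c - 14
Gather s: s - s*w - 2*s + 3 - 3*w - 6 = s*(-w - 1) - 3*w - 3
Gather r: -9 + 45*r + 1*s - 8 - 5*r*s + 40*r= r*(85 - 5*s) + s - 17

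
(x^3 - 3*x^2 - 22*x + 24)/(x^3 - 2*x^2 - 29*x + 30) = (x + 4)/(x + 5)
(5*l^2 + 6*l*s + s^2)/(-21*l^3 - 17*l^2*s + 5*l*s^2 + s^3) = (5*l + s)/(-21*l^2 + 4*l*s + s^2)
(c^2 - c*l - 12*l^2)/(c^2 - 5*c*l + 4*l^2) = (c + 3*l)/(c - l)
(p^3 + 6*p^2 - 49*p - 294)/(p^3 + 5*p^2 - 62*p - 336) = (p - 7)/(p - 8)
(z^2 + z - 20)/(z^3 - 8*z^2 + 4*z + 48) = (z + 5)/(z^2 - 4*z - 12)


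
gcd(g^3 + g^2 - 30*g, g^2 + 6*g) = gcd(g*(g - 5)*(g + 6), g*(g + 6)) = g^2 + 6*g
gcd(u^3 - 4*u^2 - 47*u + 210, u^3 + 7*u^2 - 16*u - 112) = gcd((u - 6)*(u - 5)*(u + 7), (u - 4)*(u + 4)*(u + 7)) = u + 7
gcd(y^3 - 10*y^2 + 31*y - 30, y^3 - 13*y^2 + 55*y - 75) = y^2 - 8*y + 15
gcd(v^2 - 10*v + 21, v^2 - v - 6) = v - 3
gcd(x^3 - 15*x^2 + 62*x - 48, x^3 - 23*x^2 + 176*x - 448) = x - 8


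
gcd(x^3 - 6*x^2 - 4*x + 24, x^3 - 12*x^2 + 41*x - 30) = x - 6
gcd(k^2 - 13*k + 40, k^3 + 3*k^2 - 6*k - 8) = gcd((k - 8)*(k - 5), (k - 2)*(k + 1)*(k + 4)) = 1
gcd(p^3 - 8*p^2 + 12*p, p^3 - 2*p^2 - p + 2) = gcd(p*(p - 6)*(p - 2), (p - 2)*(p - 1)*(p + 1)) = p - 2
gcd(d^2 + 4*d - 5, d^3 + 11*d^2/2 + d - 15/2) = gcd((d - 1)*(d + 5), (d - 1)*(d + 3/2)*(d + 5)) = d^2 + 4*d - 5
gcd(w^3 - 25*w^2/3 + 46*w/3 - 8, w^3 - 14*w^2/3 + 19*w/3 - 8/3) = w - 1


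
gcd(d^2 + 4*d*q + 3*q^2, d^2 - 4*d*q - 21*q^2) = d + 3*q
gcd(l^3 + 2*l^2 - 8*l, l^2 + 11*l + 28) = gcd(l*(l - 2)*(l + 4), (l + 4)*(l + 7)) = l + 4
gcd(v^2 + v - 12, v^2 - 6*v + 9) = v - 3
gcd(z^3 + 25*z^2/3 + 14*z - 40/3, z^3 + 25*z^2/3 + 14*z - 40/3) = z^3 + 25*z^2/3 + 14*z - 40/3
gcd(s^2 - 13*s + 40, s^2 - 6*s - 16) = s - 8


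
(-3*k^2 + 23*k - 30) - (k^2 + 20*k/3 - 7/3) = -4*k^2 + 49*k/3 - 83/3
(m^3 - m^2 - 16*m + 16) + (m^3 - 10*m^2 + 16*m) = 2*m^3 - 11*m^2 + 16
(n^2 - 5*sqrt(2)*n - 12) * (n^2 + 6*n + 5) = n^4 - 5*sqrt(2)*n^3 + 6*n^3 - 30*sqrt(2)*n^2 - 7*n^2 - 72*n - 25*sqrt(2)*n - 60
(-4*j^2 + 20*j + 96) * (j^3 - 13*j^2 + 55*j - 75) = -4*j^5 + 72*j^4 - 384*j^3 + 152*j^2 + 3780*j - 7200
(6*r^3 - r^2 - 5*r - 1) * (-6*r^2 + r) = -36*r^5 + 12*r^4 + 29*r^3 + r^2 - r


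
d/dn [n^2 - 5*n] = 2*n - 5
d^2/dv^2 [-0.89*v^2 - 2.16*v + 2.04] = -1.78000000000000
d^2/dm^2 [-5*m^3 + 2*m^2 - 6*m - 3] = 4 - 30*m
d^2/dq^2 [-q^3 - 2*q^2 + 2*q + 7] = -6*q - 4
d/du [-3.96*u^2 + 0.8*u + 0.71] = 0.8 - 7.92*u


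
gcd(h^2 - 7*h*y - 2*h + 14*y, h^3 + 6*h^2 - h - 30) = h - 2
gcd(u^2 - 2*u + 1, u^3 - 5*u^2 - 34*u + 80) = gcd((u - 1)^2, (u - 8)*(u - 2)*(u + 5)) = 1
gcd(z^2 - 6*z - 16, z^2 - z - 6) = z + 2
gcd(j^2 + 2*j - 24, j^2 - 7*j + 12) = j - 4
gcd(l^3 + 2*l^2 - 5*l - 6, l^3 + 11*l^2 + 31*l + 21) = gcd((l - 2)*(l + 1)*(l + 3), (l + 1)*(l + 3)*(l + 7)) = l^2 + 4*l + 3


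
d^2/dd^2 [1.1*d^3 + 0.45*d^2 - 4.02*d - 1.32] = 6.6*d + 0.9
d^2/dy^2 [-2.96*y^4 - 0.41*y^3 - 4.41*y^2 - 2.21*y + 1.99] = -35.52*y^2 - 2.46*y - 8.82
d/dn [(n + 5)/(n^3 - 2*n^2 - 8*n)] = (-n*(-n^2 + 2*n + 8) + (n + 5)*(-3*n^2 + 4*n + 8))/(n^2*(-n^2 + 2*n + 8)^2)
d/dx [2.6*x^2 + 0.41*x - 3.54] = 5.2*x + 0.41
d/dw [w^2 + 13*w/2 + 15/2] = 2*w + 13/2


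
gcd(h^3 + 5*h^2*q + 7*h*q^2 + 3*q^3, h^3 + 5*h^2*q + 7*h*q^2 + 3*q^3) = h^3 + 5*h^2*q + 7*h*q^2 + 3*q^3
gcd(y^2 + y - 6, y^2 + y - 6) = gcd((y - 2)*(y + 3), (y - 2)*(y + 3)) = y^2 + y - 6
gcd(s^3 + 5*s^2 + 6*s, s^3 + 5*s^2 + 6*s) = s^3 + 5*s^2 + 6*s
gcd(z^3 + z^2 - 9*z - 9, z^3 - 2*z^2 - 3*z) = z^2 - 2*z - 3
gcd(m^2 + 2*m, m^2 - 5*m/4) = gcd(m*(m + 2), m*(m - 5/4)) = m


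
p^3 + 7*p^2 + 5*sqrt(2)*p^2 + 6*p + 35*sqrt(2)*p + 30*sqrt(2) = (p + 1)*(p + 6)*(p + 5*sqrt(2))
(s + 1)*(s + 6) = s^2 + 7*s + 6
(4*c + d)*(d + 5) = 4*c*d + 20*c + d^2 + 5*d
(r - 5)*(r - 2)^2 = r^3 - 9*r^2 + 24*r - 20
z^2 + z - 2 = (z - 1)*(z + 2)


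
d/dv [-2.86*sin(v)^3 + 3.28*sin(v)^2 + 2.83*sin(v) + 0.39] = (-8.58*sin(v)^2 + 6.56*sin(v) + 2.83)*cos(v)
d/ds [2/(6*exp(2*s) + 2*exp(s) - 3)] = (-24*exp(s) - 4)*exp(s)/(6*exp(2*s) + 2*exp(s) - 3)^2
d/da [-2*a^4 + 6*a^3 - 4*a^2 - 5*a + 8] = -8*a^3 + 18*a^2 - 8*a - 5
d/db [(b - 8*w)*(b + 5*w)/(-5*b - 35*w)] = ((-2*b + 3*w)*(b + 7*w) + (b - 8*w)*(b + 5*w))/(5*(b + 7*w)^2)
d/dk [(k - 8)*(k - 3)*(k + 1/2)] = 3*k^2 - 21*k + 37/2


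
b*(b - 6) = b^2 - 6*b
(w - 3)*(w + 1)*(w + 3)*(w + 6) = w^4 + 7*w^3 - 3*w^2 - 63*w - 54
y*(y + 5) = y^2 + 5*y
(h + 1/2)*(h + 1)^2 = h^3 + 5*h^2/2 + 2*h + 1/2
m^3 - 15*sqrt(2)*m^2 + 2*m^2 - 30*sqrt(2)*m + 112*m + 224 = (m + 2)*(m - 8*sqrt(2))*(m - 7*sqrt(2))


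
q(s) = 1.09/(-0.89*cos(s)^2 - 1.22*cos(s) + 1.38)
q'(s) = 1.09*(-1.78*sin(s)*cos(s) - 1.22*sin(s))/(-0.89*cos(s)^2 - 1.22*cos(s) + 1.38)^2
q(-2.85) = 0.63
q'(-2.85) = -0.05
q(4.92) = 1.00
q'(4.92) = 1.42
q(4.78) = 0.84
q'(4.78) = 0.87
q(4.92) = 1.00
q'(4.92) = 1.42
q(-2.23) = 0.61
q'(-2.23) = 0.03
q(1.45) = 0.89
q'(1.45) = -1.04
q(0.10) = -1.52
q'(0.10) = -0.64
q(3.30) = 0.63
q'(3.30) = -0.03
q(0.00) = -1.49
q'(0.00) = 0.00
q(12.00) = -3.85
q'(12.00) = 19.84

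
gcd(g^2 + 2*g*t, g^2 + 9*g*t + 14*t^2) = g + 2*t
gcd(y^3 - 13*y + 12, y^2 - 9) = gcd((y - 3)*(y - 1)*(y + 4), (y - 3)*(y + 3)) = y - 3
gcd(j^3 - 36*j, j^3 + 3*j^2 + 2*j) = j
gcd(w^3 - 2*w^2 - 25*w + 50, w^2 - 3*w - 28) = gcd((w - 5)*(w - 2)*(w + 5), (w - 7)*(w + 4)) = 1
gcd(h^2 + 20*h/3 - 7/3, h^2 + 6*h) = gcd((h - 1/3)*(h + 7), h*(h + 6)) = 1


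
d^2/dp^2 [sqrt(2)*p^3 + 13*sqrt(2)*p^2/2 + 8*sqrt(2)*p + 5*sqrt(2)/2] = sqrt(2)*(6*p + 13)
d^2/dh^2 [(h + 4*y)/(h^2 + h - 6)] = 2*((h + 4*y)*(2*h + 1)^2 - (3*h + 4*y + 1)*(h^2 + h - 6))/(h^2 + h - 6)^3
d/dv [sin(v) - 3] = cos(v)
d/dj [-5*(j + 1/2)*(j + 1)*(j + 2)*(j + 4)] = -20*j^3 - 225*j^2/2 - 175*j - 75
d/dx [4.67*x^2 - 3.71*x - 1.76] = 9.34*x - 3.71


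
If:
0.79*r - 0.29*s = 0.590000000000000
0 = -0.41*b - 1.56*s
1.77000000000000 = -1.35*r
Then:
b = 21.33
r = -1.31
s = -5.61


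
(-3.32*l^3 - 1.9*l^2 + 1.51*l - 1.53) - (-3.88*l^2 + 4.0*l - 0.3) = -3.32*l^3 + 1.98*l^2 - 2.49*l - 1.23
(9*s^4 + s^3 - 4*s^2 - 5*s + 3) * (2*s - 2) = 18*s^5 - 16*s^4 - 10*s^3 - 2*s^2 + 16*s - 6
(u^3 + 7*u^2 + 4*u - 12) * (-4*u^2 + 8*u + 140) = -4*u^5 - 20*u^4 + 180*u^3 + 1060*u^2 + 464*u - 1680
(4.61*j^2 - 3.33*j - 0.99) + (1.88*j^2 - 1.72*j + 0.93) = 6.49*j^2 - 5.05*j - 0.0599999999999999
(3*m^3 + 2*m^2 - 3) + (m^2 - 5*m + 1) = 3*m^3 + 3*m^2 - 5*m - 2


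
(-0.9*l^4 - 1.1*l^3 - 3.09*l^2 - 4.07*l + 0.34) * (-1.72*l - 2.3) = 1.548*l^5 + 3.962*l^4 + 7.8448*l^3 + 14.1074*l^2 + 8.7762*l - 0.782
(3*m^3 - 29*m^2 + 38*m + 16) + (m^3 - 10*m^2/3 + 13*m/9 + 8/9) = 4*m^3 - 97*m^2/3 + 355*m/9 + 152/9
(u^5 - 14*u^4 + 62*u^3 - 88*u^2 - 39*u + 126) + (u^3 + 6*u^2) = u^5 - 14*u^4 + 63*u^3 - 82*u^2 - 39*u + 126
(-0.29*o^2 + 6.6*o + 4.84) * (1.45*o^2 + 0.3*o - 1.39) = -0.4205*o^4 + 9.483*o^3 + 9.4011*o^2 - 7.722*o - 6.7276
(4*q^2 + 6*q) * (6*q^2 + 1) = 24*q^4 + 36*q^3 + 4*q^2 + 6*q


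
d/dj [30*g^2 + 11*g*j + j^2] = 11*g + 2*j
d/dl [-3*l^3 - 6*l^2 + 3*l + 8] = -9*l^2 - 12*l + 3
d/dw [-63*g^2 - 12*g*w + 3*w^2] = -12*g + 6*w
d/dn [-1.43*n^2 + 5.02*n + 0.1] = 5.02 - 2.86*n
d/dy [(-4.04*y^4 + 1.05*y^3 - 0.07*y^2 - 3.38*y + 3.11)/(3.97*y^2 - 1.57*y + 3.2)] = (-32.0776*y^5 + 23.1969*y^4 - 55.009*y^3 + 23.6085*y^2 - 25.1414*y - 5.9333)/(15.7609*y^4 - 12.4658*y^3 + 27.8729*y^2 - 10.048*y + 10.24)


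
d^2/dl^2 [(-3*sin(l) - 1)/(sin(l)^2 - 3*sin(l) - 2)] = (27*sin(l)^5 + 13*sin(l)^4 - 7*sin(l)^2 - 45*sin(l)/4 + 9*sin(3*l)/4 - 3*sin(5*l)/2 + 14)/(sin(l)^2 - 3*sin(l) - 2)^3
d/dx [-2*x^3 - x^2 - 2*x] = -6*x^2 - 2*x - 2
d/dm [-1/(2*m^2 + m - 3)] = (4*m + 1)/(2*m^2 + m - 3)^2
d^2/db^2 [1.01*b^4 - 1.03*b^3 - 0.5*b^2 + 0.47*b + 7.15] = 12.12*b^2 - 6.18*b - 1.0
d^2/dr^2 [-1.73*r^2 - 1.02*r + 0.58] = -3.46000000000000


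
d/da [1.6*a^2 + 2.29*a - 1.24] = 3.2*a + 2.29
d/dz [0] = 0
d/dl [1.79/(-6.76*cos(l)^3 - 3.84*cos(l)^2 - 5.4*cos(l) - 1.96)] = (36.3012*sin(l)^2 - 13.7472*cos(l) - 45.9672)*sin(l)/(6.76*cos(l)^3 + 3.84*cos(l)^2 + 5.4*cos(l) + 1.96)^2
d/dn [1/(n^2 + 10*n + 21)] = 2*(-n - 5)/(n^2 + 10*n + 21)^2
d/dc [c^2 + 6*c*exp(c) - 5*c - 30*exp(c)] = 6*c*exp(c) + 2*c - 24*exp(c) - 5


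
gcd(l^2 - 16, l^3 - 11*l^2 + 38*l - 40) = l - 4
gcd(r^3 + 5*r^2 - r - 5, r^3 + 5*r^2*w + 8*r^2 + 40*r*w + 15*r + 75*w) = r + 5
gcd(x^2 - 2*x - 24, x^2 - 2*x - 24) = x^2 - 2*x - 24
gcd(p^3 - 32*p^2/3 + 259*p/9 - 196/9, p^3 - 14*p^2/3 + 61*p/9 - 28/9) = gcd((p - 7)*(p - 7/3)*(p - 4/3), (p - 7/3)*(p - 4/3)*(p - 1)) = p^2 - 11*p/3 + 28/9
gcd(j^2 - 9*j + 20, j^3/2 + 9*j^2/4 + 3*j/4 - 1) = 1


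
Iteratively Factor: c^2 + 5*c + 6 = (c + 3)*(c + 2)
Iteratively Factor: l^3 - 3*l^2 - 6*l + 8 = (l + 2)*(l^2 - 5*l + 4) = (l - 1)*(l + 2)*(l - 4)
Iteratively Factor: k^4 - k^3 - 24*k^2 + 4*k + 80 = (k - 5)*(k^3 + 4*k^2 - 4*k - 16) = (k - 5)*(k - 2)*(k^2 + 6*k + 8) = (k - 5)*(k - 2)*(k + 4)*(k + 2)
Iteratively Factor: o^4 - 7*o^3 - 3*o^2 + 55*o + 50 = (o + 1)*(o^3 - 8*o^2 + 5*o + 50) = (o - 5)*(o + 1)*(o^2 - 3*o - 10) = (o - 5)^2*(o + 1)*(o + 2)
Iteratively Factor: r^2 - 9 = (r + 3)*(r - 3)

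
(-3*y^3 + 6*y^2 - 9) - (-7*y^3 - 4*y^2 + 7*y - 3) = 4*y^3 + 10*y^2 - 7*y - 6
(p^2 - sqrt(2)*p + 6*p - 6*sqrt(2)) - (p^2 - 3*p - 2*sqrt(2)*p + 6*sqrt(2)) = sqrt(2)*p + 9*p - 12*sqrt(2)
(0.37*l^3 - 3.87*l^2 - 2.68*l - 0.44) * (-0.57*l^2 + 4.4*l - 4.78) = -0.2109*l^5 + 3.8339*l^4 - 17.269*l^3 + 6.9574*l^2 + 10.8744*l + 2.1032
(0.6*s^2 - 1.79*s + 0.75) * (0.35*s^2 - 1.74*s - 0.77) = 0.21*s^4 - 1.6705*s^3 + 2.9151*s^2 + 0.0733000000000001*s - 0.5775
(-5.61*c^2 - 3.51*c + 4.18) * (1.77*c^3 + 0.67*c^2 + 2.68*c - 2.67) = -9.9297*c^5 - 9.9714*c^4 - 9.9879*c^3 + 8.3725*c^2 + 20.5741*c - 11.1606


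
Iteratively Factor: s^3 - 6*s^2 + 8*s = (s - 2)*(s^2 - 4*s) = (s - 4)*(s - 2)*(s)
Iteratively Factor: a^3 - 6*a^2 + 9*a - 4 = (a - 1)*(a^2 - 5*a + 4) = (a - 1)^2*(a - 4)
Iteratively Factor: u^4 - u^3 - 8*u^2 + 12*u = (u - 2)*(u^3 + u^2 - 6*u) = u*(u - 2)*(u^2 + u - 6) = u*(u - 2)*(u + 3)*(u - 2)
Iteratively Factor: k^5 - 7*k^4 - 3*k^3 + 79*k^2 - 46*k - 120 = (k - 4)*(k^4 - 3*k^3 - 15*k^2 + 19*k + 30) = (k - 5)*(k - 4)*(k^3 + 2*k^2 - 5*k - 6) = (k - 5)*(k - 4)*(k - 2)*(k^2 + 4*k + 3) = (k - 5)*(k - 4)*(k - 2)*(k + 3)*(k + 1)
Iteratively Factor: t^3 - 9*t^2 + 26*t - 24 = (t - 3)*(t^2 - 6*t + 8) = (t - 4)*(t - 3)*(t - 2)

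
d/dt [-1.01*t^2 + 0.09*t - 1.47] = 0.09 - 2.02*t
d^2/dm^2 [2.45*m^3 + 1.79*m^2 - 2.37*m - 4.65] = 14.7*m + 3.58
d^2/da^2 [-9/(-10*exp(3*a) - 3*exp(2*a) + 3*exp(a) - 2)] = 27*((-30*exp(2*a) - 4*exp(a) + 1)*(10*exp(3*a) + 3*exp(2*a) - 3*exp(a) + 2) + 6*(10*exp(2*a) + 2*exp(a) - 1)^2*exp(a))*exp(a)/(10*exp(3*a) + 3*exp(2*a) - 3*exp(a) + 2)^3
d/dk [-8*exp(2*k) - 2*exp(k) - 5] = (-16*exp(k) - 2)*exp(k)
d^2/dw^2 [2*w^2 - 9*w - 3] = 4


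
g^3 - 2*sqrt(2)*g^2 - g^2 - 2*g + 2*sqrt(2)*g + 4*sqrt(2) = (g - 2)*(g + 1)*(g - 2*sqrt(2))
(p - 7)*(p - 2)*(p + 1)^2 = p^4 - 7*p^3 - 3*p^2 + 19*p + 14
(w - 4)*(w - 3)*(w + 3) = w^3 - 4*w^2 - 9*w + 36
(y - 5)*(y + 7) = y^2 + 2*y - 35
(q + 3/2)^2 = q^2 + 3*q + 9/4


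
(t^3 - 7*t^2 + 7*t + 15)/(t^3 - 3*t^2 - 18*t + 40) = (t^2 - 2*t - 3)/(t^2 + 2*t - 8)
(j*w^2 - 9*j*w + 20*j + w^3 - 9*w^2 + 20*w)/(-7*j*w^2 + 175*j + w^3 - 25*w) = (j*w - 4*j + w^2 - 4*w)/(-7*j*w - 35*j + w^2 + 5*w)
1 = 1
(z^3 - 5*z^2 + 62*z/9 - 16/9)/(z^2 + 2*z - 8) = (z^2 - 3*z + 8/9)/(z + 4)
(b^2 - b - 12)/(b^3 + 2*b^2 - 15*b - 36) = 1/(b + 3)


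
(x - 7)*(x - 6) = x^2 - 13*x + 42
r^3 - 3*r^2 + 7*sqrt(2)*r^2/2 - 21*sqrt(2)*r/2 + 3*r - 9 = (r - 3)*(r + sqrt(2)/2)*(r + 3*sqrt(2))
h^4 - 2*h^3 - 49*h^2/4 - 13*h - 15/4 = (h - 5)*(h + 1/2)*(h + 1)*(h + 3/2)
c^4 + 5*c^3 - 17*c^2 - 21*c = c*(c - 3)*(c + 1)*(c + 7)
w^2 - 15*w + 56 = (w - 8)*(w - 7)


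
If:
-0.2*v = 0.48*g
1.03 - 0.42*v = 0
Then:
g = -1.02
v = 2.45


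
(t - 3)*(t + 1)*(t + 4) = t^3 + 2*t^2 - 11*t - 12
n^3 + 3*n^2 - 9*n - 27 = (n - 3)*(n + 3)^2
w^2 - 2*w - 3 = (w - 3)*(w + 1)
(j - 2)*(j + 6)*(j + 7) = j^3 + 11*j^2 + 16*j - 84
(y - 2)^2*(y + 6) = y^3 + 2*y^2 - 20*y + 24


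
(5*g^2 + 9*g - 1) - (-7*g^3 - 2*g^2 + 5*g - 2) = 7*g^3 + 7*g^2 + 4*g + 1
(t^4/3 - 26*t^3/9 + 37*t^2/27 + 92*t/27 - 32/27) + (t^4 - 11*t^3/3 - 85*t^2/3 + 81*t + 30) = 4*t^4/3 - 59*t^3/9 - 728*t^2/27 + 2279*t/27 + 778/27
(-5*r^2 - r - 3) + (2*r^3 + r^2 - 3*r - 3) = 2*r^3 - 4*r^2 - 4*r - 6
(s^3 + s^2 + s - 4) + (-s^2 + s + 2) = s^3 + 2*s - 2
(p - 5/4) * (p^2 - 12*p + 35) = p^3 - 53*p^2/4 + 50*p - 175/4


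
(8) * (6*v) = 48*v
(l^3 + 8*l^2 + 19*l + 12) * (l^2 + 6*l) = l^5 + 14*l^4 + 67*l^3 + 126*l^2 + 72*l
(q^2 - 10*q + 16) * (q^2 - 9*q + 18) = q^4 - 19*q^3 + 124*q^2 - 324*q + 288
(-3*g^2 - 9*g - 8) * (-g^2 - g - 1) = 3*g^4 + 12*g^3 + 20*g^2 + 17*g + 8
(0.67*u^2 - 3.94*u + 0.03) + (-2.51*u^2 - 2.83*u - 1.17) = -1.84*u^2 - 6.77*u - 1.14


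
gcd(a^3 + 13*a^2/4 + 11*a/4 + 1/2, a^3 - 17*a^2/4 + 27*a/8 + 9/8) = a + 1/4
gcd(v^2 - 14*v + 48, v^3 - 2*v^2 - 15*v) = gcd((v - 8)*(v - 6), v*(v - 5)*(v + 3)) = 1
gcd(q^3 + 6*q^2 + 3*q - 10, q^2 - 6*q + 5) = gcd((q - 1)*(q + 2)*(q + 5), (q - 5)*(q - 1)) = q - 1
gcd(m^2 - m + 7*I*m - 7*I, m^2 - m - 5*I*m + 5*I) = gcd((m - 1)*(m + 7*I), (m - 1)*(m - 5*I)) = m - 1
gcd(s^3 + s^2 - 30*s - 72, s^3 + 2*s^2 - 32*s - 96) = s^2 - 2*s - 24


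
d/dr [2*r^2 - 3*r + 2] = 4*r - 3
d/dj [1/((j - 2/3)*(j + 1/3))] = 27*(1 - 6*j)/(81*j^4 - 54*j^3 - 27*j^2 + 12*j + 4)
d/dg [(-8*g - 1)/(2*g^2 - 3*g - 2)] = (16*g^2 + 4*g + 13)/(4*g^4 - 12*g^3 + g^2 + 12*g + 4)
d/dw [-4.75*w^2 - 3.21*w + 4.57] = -9.5*w - 3.21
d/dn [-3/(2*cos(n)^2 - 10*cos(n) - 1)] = 6*(5 - 2*cos(n))*sin(n)/(10*cos(n) - cos(2*n))^2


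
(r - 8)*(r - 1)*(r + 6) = r^3 - 3*r^2 - 46*r + 48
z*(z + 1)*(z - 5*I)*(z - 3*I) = z^4 + z^3 - 8*I*z^3 - 15*z^2 - 8*I*z^2 - 15*z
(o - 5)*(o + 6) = o^2 + o - 30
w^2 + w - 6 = (w - 2)*(w + 3)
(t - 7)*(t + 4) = t^2 - 3*t - 28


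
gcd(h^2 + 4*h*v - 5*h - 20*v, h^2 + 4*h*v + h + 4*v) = h + 4*v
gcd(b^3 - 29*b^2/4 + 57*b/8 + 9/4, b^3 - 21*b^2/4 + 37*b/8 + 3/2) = b^2 - 5*b/4 - 3/8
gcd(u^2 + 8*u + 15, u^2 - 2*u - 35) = u + 5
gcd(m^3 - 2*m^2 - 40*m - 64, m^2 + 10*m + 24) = m + 4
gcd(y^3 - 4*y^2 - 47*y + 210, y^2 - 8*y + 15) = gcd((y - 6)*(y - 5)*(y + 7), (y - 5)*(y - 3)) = y - 5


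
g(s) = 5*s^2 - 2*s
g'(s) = 10*s - 2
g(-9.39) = 459.64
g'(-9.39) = -95.90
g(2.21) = 20.00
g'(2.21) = 20.10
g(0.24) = -0.19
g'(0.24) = 0.40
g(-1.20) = 9.60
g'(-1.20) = -14.00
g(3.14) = 43.02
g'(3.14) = 29.40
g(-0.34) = 1.26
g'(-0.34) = -5.40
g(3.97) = 70.86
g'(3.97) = 37.70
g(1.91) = 14.42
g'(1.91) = 17.10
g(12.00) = 696.00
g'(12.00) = 118.00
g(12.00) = 696.00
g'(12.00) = 118.00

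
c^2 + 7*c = c*(c + 7)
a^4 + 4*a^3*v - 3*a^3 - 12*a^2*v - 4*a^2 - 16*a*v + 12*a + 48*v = (a - 3)*(a - 2)*(a + 2)*(a + 4*v)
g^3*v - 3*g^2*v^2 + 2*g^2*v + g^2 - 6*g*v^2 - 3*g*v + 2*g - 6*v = (g + 2)*(g - 3*v)*(g*v + 1)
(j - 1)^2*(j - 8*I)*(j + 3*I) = j^4 - 2*j^3 - 5*I*j^3 + 25*j^2 + 10*I*j^2 - 48*j - 5*I*j + 24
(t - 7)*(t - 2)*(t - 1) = t^3 - 10*t^2 + 23*t - 14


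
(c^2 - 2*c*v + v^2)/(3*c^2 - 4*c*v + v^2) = (-c + v)/(-3*c + v)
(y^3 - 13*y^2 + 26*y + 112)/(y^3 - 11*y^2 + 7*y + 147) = (y^2 - 6*y - 16)/(y^2 - 4*y - 21)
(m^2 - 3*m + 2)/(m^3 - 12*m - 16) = (-m^2 + 3*m - 2)/(-m^3 + 12*m + 16)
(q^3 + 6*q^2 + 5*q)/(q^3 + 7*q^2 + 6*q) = (q + 5)/(q + 6)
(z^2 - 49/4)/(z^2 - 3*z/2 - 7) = (z + 7/2)/(z + 2)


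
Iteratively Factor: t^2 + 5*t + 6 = (t + 2)*(t + 3)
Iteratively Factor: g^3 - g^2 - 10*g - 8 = (g + 2)*(g^2 - 3*g - 4) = (g + 1)*(g + 2)*(g - 4)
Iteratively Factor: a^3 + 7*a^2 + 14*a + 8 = (a + 2)*(a^2 + 5*a + 4) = (a + 1)*(a + 2)*(a + 4)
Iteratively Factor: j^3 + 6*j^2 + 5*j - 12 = (j + 4)*(j^2 + 2*j - 3) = (j - 1)*(j + 4)*(j + 3)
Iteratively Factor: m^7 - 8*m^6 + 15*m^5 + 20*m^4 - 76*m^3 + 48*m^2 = (m)*(m^6 - 8*m^5 + 15*m^4 + 20*m^3 - 76*m^2 + 48*m) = m*(m + 2)*(m^5 - 10*m^4 + 35*m^3 - 50*m^2 + 24*m) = m*(m - 2)*(m + 2)*(m^4 - 8*m^3 + 19*m^2 - 12*m) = m*(m - 3)*(m - 2)*(m + 2)*(m^3 - 5*m^2 + 4*m) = m*(m - 3)*(m - 2)*(m - 1)*(m + 2)*(m^2 - 4*m) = m*(m - 4)*(m - 3)*(m - 2)*(m - 1)*(m + 2)*(m)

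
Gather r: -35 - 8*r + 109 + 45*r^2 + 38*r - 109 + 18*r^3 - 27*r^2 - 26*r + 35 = 18*r^3 + 18*r^2 + 4*r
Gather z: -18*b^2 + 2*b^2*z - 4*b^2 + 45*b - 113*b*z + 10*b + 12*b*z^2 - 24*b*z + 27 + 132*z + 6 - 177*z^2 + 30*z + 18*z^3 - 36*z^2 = -22*b^2 + 55*b + 18*z^3 + z^2*(12*b - 213) + z*(2*b^2 - 137*b + 162) + 33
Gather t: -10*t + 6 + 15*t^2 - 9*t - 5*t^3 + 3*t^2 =-5*t^3 + 18*t^2 - 19*t + 6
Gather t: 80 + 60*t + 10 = 60*t + 90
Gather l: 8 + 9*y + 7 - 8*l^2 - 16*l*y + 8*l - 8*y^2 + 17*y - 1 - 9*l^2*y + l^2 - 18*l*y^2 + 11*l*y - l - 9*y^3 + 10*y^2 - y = l^2*(-9*y - 7) + l*(-18*y^2 - 5*y + 7) - 9*y^3 + 2*y^2 + 25*y + 14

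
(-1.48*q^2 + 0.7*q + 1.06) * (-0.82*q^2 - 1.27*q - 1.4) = 1.2136*q^4 + 1.3056*q^3 + 0.3138*q^2 - 2.3262*q - 1.484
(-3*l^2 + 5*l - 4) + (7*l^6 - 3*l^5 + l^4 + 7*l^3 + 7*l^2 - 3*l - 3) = 7*l^6 - 3*l^5 + l^4 + 7*l^3 + 4*l^2 + 2*l - 7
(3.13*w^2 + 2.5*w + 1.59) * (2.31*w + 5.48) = 7.2303*w^3 + 22.9274*w^2 + 17.3729*w + 8.7132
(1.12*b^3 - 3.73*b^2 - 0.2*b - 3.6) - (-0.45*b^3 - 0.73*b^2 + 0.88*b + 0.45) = 1.57*b^3 - 3.0*b^2 - 1.08*b - 4.05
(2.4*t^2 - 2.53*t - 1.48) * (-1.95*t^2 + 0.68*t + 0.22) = -4.68*t^4 + 6.5655*t^3 + 1.6936*t^2 - 1.563*t - 0.3256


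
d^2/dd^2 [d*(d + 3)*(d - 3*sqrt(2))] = 6*d - 6*sqrt(2) + 6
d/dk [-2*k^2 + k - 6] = 1 - 4*k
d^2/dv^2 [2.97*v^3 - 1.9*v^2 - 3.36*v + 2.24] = 17.82*v - 3.8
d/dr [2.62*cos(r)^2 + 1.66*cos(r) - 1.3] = -(5.24*cos(r) + 1.66)*sin(r)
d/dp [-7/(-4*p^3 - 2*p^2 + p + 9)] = 7*(-12*p^2 - 4*p + 1)/(4*p^3 + 2*p^2 - p - 9)^2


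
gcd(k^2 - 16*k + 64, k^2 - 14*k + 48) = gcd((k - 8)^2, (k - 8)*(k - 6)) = k - 8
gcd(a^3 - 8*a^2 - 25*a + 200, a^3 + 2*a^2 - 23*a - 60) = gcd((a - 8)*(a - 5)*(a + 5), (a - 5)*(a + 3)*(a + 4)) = a - 5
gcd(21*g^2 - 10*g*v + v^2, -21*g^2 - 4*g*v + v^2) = -7*g + v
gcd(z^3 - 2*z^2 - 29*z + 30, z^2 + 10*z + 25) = z + 5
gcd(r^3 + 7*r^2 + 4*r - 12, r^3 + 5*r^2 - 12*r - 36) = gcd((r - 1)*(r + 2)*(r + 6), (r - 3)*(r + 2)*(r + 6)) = r^2 + 8*r + 12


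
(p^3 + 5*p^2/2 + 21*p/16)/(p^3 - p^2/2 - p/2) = (16*p^2 + 40*p + 21)/(8*(2*p^2 - p - 1))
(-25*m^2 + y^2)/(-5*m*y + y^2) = (5*m + y)/y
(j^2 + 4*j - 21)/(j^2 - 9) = (j + 7)/(j + 3)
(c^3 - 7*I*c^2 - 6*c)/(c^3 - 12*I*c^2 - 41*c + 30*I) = c/(c - 5*I)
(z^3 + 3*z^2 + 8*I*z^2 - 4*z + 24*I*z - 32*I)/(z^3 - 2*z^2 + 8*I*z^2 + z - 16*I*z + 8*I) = (z + 4)/(z - 1)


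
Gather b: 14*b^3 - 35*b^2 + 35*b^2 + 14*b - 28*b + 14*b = 14*b^3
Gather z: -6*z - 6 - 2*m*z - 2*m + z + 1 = -2*m + z*(-2*m - 5) - 5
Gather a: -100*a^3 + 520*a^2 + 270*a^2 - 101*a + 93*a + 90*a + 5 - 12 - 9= -100*a^3 + 790*a^2 + 82*a - 16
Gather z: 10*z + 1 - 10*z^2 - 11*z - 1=-10*z^2 - z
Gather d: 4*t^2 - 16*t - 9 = 4*t^2 - 16*t - 9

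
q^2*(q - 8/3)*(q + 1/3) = q^4 - 7*q^3/3 - 8*q^2/9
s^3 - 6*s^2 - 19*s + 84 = (s - 7)*(s - 3)*(s + 4)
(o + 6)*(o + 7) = o^2 + 13*o + 42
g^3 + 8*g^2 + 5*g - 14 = (g - 1)*(g + 2)*(g + 7)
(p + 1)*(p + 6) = p^2 + 7*p + 6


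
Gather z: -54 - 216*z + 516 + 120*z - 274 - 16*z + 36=224 - 112*z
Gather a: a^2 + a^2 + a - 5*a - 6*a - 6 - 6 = 2*a^2 - 10*a - 12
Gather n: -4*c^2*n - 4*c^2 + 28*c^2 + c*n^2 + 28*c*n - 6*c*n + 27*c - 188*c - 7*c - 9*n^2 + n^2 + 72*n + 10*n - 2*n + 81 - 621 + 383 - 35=24*c^2 - 168*c + n^2*(c - 8) + n*(-4*c^2 + 22*c + 80) - 192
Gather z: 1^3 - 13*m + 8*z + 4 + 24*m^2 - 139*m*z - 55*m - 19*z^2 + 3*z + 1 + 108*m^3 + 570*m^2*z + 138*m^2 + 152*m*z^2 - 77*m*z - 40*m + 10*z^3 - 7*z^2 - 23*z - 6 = 108*m^3 + 162*m^2 - 108*m + 10*z^3 + z^2*(152*m - 26) + z*(570*m^2 - 216*m - 12)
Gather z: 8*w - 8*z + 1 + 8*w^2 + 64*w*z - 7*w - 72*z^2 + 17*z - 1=8*w^2 + w - 72*z^2 + z*(64*w + 9)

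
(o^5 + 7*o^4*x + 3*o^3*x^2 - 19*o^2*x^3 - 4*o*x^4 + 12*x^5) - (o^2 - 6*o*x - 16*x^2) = o^5 + 7*o^4*x + 3*o^3*x^2 - 19*o^2*x^3 - o^2 - 4*o*x^4 + 6*o*x + 12*x^5 + 16*x^2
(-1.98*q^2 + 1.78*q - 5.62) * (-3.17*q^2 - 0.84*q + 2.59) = 6.2766*q^4 - 3.9794*q^3 + 11.192*q^2 + 9.331*q - 14.5558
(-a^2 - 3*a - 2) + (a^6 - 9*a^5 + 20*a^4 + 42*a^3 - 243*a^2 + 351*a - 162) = a^6 - 9*a^5 + 20*a^4 + 42*a^3 - 244*a^2 + 348*a - 164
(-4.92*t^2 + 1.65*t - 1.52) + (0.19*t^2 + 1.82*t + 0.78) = -4.73*t^2 + 3.47*t - 0.74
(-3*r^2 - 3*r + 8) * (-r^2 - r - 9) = 3*r^4 + 6*r^3 + 22*r^2 + 19*r - 72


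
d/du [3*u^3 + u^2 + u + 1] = 9*u^2 + 2*u + 1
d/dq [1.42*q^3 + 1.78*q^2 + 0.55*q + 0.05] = 4.26*q^2 + 3.56*q + 0.55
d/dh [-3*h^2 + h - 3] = 1 - 6*h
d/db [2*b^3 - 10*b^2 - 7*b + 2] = 6*b^2 - 20*b - 7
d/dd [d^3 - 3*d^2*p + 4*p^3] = 3*d*(d - 2*p)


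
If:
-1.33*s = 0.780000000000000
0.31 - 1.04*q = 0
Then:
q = 0.30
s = -0.59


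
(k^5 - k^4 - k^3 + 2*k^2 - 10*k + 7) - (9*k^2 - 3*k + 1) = k^5 - k^4 - k^3 - 7*k^2 - 7*k + 6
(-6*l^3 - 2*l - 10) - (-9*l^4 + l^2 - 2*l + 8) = 9*l^4 - 6*l^3 - l^2 - 18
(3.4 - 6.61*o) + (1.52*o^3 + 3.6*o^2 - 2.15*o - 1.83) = 1.52*o^3 + 3.6*o^2 - 8.76*o + 1.57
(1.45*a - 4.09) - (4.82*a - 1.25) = -3.37*a - 2.84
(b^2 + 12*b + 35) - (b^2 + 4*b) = 8*b + 35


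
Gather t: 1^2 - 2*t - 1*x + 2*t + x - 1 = 0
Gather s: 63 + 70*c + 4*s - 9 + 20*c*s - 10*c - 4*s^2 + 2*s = 60*c - 4*s^2 + s*(20*c + 6) + 54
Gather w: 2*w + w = 3*w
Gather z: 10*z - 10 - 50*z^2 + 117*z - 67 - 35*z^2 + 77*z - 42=-85*z^2 + 204*z - 119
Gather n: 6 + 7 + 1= 14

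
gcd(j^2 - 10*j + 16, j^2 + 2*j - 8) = j - 2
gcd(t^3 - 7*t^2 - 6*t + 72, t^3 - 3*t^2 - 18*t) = t^2 - 3*t - 18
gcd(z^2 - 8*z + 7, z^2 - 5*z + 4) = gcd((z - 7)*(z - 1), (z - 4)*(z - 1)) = z - 1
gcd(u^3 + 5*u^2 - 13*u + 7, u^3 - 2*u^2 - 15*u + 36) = 1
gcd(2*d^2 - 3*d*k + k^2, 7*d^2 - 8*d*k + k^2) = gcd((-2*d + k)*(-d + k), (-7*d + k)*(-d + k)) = d - k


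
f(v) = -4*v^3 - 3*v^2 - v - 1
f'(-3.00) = -91.00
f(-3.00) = 83.00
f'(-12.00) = -1657.00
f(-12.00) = 6491.00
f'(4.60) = -282.52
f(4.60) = -458.42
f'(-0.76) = -3.37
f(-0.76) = -0.22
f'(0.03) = -1.19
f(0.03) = -1.03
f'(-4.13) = -180.90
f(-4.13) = 233.74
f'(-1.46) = -17.82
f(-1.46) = 6.51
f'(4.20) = -237.88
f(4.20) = -354.47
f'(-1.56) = -20.84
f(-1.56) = 8.44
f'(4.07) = -224.20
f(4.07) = -324.44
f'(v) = -12*v^2 - 6*v - 1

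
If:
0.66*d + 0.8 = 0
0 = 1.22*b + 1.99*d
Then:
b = 1.98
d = -1.21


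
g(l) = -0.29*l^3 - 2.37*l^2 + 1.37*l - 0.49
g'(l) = -0.87*l^2 - 4.74*l + 1.37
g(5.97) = -138.49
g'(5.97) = -57.94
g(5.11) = -94.07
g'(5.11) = -45.57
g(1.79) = -7.29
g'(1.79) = -9.90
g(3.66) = -41.44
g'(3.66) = -27.63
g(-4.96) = -30.20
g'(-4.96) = 3.48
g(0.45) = -0.38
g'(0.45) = -0.94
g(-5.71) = -31.60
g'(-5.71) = 0.07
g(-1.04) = -4.15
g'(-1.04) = 5.36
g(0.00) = -0.49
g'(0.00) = 1.37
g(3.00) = -25.54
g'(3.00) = -20.68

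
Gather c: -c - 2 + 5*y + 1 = -c + 5*y - 1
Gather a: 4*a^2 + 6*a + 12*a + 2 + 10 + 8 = 4*a^2 + 18*a + 20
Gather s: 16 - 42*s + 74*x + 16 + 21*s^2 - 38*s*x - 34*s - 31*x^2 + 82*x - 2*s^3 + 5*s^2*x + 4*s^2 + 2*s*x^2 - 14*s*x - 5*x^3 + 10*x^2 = -2*s^3 + s^2*(5*x + 25) + s*(2*x^2 - 52*x - 76) - 5*x^3 - 21*x^2 + 156*x + 32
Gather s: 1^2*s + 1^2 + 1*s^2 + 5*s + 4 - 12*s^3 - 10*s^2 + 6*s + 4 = -12*s^3 - 9*s^2 + 12*s + 9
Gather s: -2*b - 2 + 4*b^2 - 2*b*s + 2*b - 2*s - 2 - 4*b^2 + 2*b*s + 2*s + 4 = 0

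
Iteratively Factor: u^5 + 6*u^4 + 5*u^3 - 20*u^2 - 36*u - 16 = (u - 2)*(u^4 + 8*u^3 + 21*u^2 + 22*u + 8) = (u - 2)*(u + 4)*(u^3 + 4*u^2 + 5*u + 2) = (u - 2)*(u + 2)*(u + 4)*(u^2 + 2*u + 1) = (u - 2)*(u + 1)*(u + 2)*(u + 4)*(u + 1)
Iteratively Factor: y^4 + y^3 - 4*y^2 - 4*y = (y)*(y^3 + y^2 - 4*y - 4) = y*(y + 2)*(y^2 - y - 2) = y*(y - 2)*(y + 2)*(y + 1)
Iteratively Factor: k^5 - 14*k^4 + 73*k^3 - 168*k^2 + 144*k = (k - 3)*(k^4 - 11*k^3 + 40*k^2 - 48*k) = (k - 4)*(k - 3)*(k^3 - 7*k^2 + 12*k) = k*(k - 4)*(k - 3)*(k^2 - 7*k + 12) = k*(k - 4)*(k - 3)^2*(k - 4)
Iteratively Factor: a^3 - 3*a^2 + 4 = (a - 2)*(a^2 - a - 2) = (a - 2)*(a + 1)*(a - 2)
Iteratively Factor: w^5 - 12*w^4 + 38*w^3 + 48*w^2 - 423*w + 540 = (w - 3)*(w^4 - 9*w^3 + 11*w^2 + 81*w - 180) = (w - 3)*(w + 3)*(w^3 - 12*w^2 + 47*w - 60) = (w - 4)*(w - 3)*(w + 3)*(w^2 - 8*w + 15) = (w - 5)*(w - 4)*(w - 3)*(w + 3)*(w - 3)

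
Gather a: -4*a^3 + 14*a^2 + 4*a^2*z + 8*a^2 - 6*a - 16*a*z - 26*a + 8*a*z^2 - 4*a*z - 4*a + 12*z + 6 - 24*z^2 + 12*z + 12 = -4*a^3 + a^2*(4*z + 22) + a*(8*z^2 - 20*z - 36) - 24*z^2 + 24*z + 18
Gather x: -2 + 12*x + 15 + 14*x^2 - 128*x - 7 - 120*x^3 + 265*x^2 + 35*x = -120*x^3 + 279*x^2 - 81*x + 6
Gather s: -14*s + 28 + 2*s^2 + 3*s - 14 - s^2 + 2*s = s^2 - 9*s + 14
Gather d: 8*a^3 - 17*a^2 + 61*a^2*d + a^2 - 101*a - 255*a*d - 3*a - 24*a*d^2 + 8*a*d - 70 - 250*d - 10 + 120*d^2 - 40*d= 8*a^3 - 16*a^2 - 104*a + d^2*(120 - 24*a) + d*(61*a^2 - 247*a - 290) - 80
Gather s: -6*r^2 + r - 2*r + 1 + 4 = -6*r^2 - r + 5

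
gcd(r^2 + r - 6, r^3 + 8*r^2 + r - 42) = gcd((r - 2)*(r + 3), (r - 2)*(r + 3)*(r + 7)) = r^2 + r - 6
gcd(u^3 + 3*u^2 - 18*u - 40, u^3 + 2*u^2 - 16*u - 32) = u^2 - 2*u - 8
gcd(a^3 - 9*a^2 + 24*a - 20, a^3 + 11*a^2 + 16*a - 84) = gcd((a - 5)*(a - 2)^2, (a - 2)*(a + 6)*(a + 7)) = a - 2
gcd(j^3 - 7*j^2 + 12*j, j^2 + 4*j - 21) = j - 3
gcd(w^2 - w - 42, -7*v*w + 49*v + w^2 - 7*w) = w - 7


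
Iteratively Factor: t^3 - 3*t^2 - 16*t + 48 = (t - 4)*(t^2 + t - 12) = (t - 4)*(t - 3)*(t + 4)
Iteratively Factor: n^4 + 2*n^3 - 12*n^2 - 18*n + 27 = (n + 3)*(n^3 - n^2 - 9*n + 9) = (n - 3)*(n + 3)*(n^2 + 2*n - 3) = (n - 3)*(n + 3)^2*(n - 1)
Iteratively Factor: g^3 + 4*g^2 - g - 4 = (g - 1)*(g^2 + 5*g + 4) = (g - 1)*(g + 1)*(g + 4)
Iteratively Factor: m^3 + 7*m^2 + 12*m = (m)*(m^2 + 7*m + 12) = m*(m + 3)*(m + 4)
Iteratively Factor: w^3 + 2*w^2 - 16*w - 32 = (w + 4)*(w^2 - 2*w - 8) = (w + 2)*(w + 4)*(w - 4)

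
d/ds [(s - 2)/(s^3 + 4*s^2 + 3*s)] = (s*(s^2 + 4*s + 3) - (s - 2)*(3*s^2 + 8*s + 3))/(s^2*(s^2 + 4*s + 3)^2)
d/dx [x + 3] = 1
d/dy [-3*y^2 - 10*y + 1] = -6*y - 10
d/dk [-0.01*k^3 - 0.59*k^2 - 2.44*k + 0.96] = -0.03*k^2 - 1.18*k - 2.44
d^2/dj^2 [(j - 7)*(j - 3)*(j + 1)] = 6*j - 18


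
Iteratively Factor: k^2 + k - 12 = (k - 3)*(k + 4)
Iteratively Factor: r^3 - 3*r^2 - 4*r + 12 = (r + 2)*(r^2 - 5*r + 6) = (r - 3)*(r + 2)*(r - 2)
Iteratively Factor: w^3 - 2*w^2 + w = (w)*(w^2 - 2*w + 1) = w*(w - 1)*(w - 1)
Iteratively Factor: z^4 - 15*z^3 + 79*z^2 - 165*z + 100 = (z - 1)*(z^3 - 14*z^2 + 65*z - 100) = (z - 5)*(z - 1)*(z^2 - 9*z + 20) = (z - 5)^2*(z - 1)*(z - 4)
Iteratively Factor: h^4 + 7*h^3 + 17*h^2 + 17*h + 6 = (h + 2)*(h^3 + 5*h^2 + 7*h + 3) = (h + 2)*(h + 3)*(h^2 + 2*h + 1) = (h + 1)*(h + 2)*(h + 3)*(h + 1)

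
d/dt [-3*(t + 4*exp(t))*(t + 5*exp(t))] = -27*t*exp(t) - 6*t - 120*exp(2*t) - 27*exp(t)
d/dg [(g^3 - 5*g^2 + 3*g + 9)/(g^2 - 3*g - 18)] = (g^4 - 6*g^3 - 42*g^2 + 162*g - 27)/(g^4 - 6*g^3 - 27*g^2 + 108*g + 324)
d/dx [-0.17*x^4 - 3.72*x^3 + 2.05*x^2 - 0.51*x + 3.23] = -0.68*x^3 - 11.16*x^2 + 4.1*x - 0.51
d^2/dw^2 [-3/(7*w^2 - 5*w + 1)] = 6*(49*w^2 - 35*w - (14*w - 5)^2 + 7)/(7*w^2 - 5*w + 1)^3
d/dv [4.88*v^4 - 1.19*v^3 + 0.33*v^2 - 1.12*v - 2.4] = 19.52*v^3 - 3.57*v^2 + 0.66*v - 1.12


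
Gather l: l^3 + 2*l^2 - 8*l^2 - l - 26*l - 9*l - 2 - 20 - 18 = l^3 - 6*l^2 - 36*l - 40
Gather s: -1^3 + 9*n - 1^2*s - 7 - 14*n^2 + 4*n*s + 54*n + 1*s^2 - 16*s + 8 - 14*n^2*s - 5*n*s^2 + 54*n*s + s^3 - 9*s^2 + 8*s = -14*n^2 + 63*n + s^3 + s^2*(-5*n - 8) + s*(-14*n^2 + 58*n - 9)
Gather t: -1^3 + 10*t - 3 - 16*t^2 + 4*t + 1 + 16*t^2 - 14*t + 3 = 0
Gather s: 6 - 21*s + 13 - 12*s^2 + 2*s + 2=-12*s^2 - 19*s + 21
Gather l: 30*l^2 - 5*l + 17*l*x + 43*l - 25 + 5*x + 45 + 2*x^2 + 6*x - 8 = 30*l^2 + l*(17*x + 38) + 2*x^2 + 11*x + 12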